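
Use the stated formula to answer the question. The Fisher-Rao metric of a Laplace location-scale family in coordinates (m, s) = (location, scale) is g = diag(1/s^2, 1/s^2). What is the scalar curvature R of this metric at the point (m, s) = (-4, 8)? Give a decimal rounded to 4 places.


The metric has the form g = (A dm^2 + B ds^2)/s^2 with A = 1, B = 1.
Substitute u = sqrt(A/B)*m: g = B*(du^2 + ds^2)/s^2, i.e. B times the
Poincare upper half-plane metric, which has constant Gaussian curvature -1.
Scaling a 2D metric by a constant c divides the Gaussian curvature by c,
so K = -1/B = -1/(1) = -1.0000 everywhere (the point (m, s) = (-4, 8) is irrelevant:
the curvature is constant).
Scalar curvature in dimension 2: R = 2K = -2/(1) = -2.0000.

-2.0000


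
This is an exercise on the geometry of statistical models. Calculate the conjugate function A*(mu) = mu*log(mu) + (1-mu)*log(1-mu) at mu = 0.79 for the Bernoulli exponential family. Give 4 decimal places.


Legendre transform for Bernoulli:
A*(mu) = mu*log(mu) + (1-mu)*log(1-mu).
mu = 0.79, 1-mu = 0.21.
mu*log(mu) = 0.79*log(0.79) = -0.186221.
(1-mu)*log(1-mu) = 0.21*log(0.21) = -0.327736.
A* = -0.186221 + -0.327736 = -0.5140

-0.5140


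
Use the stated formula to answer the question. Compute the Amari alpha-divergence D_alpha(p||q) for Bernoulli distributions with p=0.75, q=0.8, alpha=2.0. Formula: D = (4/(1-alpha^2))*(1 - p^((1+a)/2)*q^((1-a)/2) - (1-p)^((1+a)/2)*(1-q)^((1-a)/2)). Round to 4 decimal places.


Amari alpha-divergence:
D = (4/(1-alpha^2))*(1 - p^((1+a)/2)*q^((1-a)/2) - (1-p)^((1+a)/2)*(1-q)^((1-a)/2)).
alpha = 2.0, p = 0.75, q = 0.8.
e1 = (1+alpha)/2 = 1.5, e2 = (1-alpha)/2 = -0.5.
t1 = p^e1 * q^e2 = 0.75^1.5 * 0.8^-0.5 = 0.726184.
t2 = (1-p)^e1 * (1-q)^e2 = 0.25^1.5 * 0.2^-0.5 = 0.279508.
4/(1-alpha^2) = -1.333333.
D = -1.333333*(1 - 0.726184 - 0.279508) = 0.0076

0.0076


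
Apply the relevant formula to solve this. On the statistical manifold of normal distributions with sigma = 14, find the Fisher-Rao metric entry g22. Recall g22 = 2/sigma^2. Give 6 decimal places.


For the 2-parameter normal family, the Fisher metric has:
  g11 = 1/sigma^2, g22 = 2/sigma^2.
sigma = 14, sigma^2 = 196.
g22 = 0.010204

0.010204


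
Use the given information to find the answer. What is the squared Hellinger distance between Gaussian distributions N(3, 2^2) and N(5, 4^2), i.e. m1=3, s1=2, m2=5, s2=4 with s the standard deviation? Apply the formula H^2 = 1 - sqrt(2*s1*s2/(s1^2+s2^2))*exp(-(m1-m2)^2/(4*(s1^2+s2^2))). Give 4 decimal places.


Squared Hellinger distance for Gaussians:
H^2 = 1 - sqrt(2*s1*s2/(s1^2+s2^2)) * exp(-(m1-m2)^2/(4*(s1^2+s2^2))).
s1^2 = 4, s2^2 = 16, s1^2+s2^2 = 20.
sqrt(2*2*4/(20)) = 0.894427.
(m1-m2)^2 = (-2)^2 = 4.
exp(-4/(4*20)) = exp(-0.05) = 0.951229.
H^2 = 1 - 0.894427*0.951229 = 0.1492

0.1492


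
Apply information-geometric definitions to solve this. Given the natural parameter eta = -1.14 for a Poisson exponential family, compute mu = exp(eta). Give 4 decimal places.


Expectation parameter for Poisson exponential family:
mu = exp(eta).
eta = -1.14.
mu = exp(-1.14) = 0.3198

0.3198


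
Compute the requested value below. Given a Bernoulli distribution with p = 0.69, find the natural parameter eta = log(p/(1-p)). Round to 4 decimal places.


Natural parameter for Bernoulli: eta = log(p/(1-p)).
p = 0.69, 1-p = 0.31.
p/(1-p) = 2.225806.
eta = log(2.225806) = 0.8001

0.8001


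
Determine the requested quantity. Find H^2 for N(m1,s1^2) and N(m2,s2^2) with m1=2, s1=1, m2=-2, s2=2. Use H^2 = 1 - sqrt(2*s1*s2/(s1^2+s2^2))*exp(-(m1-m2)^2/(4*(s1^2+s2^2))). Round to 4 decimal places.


Squared Hellinger distance for Gaussians:
H^2 = 1 - sqrt(2*s1*s2/(s1^2+s2^2)) * exp(-(m1-m2)^2/(4*(s1^2+s2^2))).
s1^2 = 1, s2^2 = 4, s1^2+s2^2 = 5.
sqrt(2*1*2/(5)) = 0.894427.
(m1-m2)^2 = (4)^2 = 16.
exp(-16/(4*5)) = exp(-0.8) = 0.449329.
H^2 = 1 - 0.894427*0.449329 = 0.5981

0.5981


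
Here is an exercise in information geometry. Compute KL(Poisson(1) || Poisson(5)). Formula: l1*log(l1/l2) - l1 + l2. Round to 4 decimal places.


KL divergence for Poisson:
KL = l1*log(l1/l2) - l1 + l2.
l1 = 1, l2 = 5.
log(1/5) = -1.609438.
l1*log(l1/l2) = 1 * -1.609438 = -1.609438.
KL = -1.609438 - 1 + 5 = 2.3906

2.3906


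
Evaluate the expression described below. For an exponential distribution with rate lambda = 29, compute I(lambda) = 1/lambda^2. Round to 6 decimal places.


Fisher information for exponential: I(lambda) = 1/lambda^2.
lambda = 29, lambda^2 = 841.
I = 1/841 = 0.001189

0.001189


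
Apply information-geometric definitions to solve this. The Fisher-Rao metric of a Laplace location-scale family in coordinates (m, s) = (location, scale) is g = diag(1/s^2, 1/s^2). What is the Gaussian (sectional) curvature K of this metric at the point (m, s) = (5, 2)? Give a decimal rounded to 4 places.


The metric has the form g = (A dm^2 + B ds^2)/s^2 with A = 1, B = 1.
Substitute u = sqrt(A/B)*m: g = B*(du^2 + ds^2)/s^2, i.e. B times the
Poincare upper half-plane metric, which has constant Gaussian curvature -1.
Scaling a 2D metric by a constant c divides the Gaussian curvature by c,
so K = -1/B = -1/(1) = -1.0000 everywhere (the point (m, s) = (5, 2) is irrelevant:
the curvature is constant).
The requested Gaussian curvature is K = -1.0000.

-1.0000


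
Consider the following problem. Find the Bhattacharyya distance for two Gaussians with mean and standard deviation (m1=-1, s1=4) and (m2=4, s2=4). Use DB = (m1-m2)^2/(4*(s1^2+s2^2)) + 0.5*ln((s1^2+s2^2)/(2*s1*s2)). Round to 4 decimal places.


Bhattacharyya distance between two Gaussians:
DB = (m1-m2)^2/(4*(s1^2+s2^2)) + (1/2)*ln((s1^2+s2^2)/(2*s1*s2)).
(m1-m2)^2 = (-5)^2 = 25.
s1^2+s2^2 = 16 + 16 = 32.
term1 = 25/128 = 0.195312.
term2 = 0.5*ln(32/32.0) = 0.0.
DB = 0.195312 + 0.0 = 0.1953

0.1953


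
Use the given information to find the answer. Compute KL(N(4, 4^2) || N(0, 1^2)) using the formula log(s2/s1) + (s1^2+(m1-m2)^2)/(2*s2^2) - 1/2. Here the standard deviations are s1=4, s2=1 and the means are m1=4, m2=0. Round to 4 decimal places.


KL divergence between normal distributions:
KL = log(s2/s1) + (s1^2 + (m1-m2)^2)/(2*s2^2) - 1/2.
log(1/4) = -1.386294.
(4^2 + (4-0)^2)/(2*1^2) = (16 + 16)/2 = 16.0.
KL = -1.386294 + 16.0 - 0.5 = 14.1137

14.1137


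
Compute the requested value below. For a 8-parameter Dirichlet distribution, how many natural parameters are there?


Exponential family dimension calculation:
Dirichlet with 8 components has 8 natural parameters.

8


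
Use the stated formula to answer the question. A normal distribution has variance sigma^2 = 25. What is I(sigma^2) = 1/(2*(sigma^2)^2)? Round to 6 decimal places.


Fisher information for variance: I(sigma^2) = 1/(2*sigma^4).
sigma^2 = 25, so sigma^4 = 625.
I = 1/(2*625) = 1/1250 = 0.000800

0.000800


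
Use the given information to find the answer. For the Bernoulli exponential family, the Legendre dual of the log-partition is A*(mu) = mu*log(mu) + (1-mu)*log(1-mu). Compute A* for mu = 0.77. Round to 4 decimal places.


Legendre transform for Bernoulli:
A*(mu) = mu*log(mu) + (1-mu)*log(1-mu).
mu = 0.77, 1-mu = 0.23.
mu*log(mu) = 0.77*log(0.77) = -0.201251.
(1-mu)*log(1-mu) = 0.23*log(0.23) = -0.338025.
A* = -0.201251 + -0.338025 = -0.5393

-0.5393


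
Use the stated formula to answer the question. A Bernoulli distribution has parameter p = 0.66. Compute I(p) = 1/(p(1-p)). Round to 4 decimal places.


For Bernoulli(p), Fisher information is I(p) = 1/(p*(1-p)).
p = 0.66, 1-p = 0.34.
p*(1-p) = 0.2244.
I(p) = 1/0.2244 = 4.4563

4.4563


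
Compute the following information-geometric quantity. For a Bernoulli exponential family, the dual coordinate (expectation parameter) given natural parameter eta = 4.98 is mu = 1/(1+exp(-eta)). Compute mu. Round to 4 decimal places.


Dual coordinate (expectation parameter) for Bernoulli:
mu = 1/(1+exp(-eta)).
eta = 4.98.
exp(-eta) = exp(-4.98) = 0.006874.
mu = 1/(1+0.006874) = 0.9932

0.9932


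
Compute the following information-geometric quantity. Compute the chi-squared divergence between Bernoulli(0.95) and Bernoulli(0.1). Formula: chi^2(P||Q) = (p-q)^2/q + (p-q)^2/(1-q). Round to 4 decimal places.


Chi-squared divergence between Bernoulli distributions:
chi^2 = (p-q)^2/q + (p-q)^2/(1-q).
p = 0.95, q = 0.1, p-q = 0.85.
(p-q)^2 = 0.7225.
term1 = 0.7225/0.1 = 7.225.
term2 = 0.7225/0.9 = 0.802778.
chi^2 = 7.225 + 0.802778 = 8.0278

8.0278


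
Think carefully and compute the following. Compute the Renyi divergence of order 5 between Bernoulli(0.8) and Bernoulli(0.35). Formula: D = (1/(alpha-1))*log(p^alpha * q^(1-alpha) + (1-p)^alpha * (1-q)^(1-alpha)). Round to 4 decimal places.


Renyi divergence of order alpha between Bernoulli distributions:
D = (1/(alpha-1))*log(p^alpha * q^(1-alpha) + (1-p)^alpha * (1-q)^(1-alpha)).
alpha = 5, p = 0.8, q = 0.35.
p^alpha * q^(1-alpha) = 0.8^5 * 0.35^-4 = 21.836235.
(1-p)^alpha * (1-q)^(1-alpha) = 0.2^5 * 0.65^-4 = 0.001793.
sum = 21.836235 + 0.001793 = 21.838028.
D = (1/4)*log(21.838028) = 0.7709

0.7709


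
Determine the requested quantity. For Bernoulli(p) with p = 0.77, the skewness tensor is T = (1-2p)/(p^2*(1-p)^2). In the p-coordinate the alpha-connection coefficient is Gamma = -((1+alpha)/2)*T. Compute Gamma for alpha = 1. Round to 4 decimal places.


Skewness (Amari-Chentsov) tensor: T = (1-2p)/(p^2*(1-p)^2).
p = 0.77, 1-2p = -0.54, p^2 = 0.5929, (1-p)^2 = 0.0529.
T = -0.54/(0.5929 * 0.0529) = -17.216967.
In the p-coordinate, Gamma^(alpha) = Gamma^(0) - (alpha/2)*T with Gamma^(0) = (1/2)*g'(p) = -T/2,
so Gamma^(alpha) = -((1+alpha)/2)*T.
alpha = 1, -(1+alpha)/2 = -1.0.
Gamma = -1.0 * -17.216967 = 17.2170

17.2170


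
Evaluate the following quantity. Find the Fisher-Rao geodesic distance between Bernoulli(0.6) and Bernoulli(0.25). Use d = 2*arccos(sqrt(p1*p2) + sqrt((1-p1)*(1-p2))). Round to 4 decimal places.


Geodesic distance on Bernoulli manifold:
d(p1,p2) = 2*arccos(sqrt(p1*p2) + sqrt((1-p1)*(1-p2))).
sqrt(p1*p2) = sqrt(0.6*0.25) = 0.387298.
sqrt((1-p1)*(1-p2)) = sqrt(0.4*0.75) = 0.547723.
arg = 0.387298 + 0.547723 = 0.935021.
d = 2*arccos(0.935021) = 0.7250

0.7250


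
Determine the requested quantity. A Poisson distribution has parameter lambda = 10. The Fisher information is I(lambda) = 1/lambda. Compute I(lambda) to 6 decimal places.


Fisher information for Poisson: I(lambda) = 1/lambda.
lambda = 10.
I(lambda) = 1/10 = 0.100000

0.100000


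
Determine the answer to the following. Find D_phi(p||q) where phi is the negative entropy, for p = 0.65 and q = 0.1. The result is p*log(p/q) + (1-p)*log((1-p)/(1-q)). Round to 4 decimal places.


Bregman divergence with negative entropy generator:
D = p*log(p/q) + (1-p)*log((1-p)/(1-q)).
p = 0.65, q = 0.1.
p*log(p/q) = 0.65*log(0.65/0.1) = 1.216671.
(1-p)*log((1-p)/(1-q)) = 0.35*log(0.35/0.9) = -0.330562.
D = 1.216671 + -0.330562 = 0.8861

0.8861


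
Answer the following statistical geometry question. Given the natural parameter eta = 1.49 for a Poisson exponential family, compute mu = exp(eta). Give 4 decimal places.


Expectation parameter for Poisson exponential family:
mu = exp(eta).
eta = 1.49.
mu = exp(1.49) = 4.4371

4.4371


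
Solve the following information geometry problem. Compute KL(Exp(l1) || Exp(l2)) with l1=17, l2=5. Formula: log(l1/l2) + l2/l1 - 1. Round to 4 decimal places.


KL divergence for exponential family:
KL = log(l1/l2) + l2/l1 - 1.
log(17/5) = 1.223775.
5/17 = 0.294118.
KL = 1.223775 + 0.294118 - 1 = 0.5179

0.5179


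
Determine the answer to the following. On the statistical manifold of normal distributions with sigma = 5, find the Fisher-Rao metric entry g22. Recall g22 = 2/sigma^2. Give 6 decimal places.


For the 2-parameter normal family, the Fisher metric has:
  g11 = 1/sigma^2, g22 = 2/sigma^2.
sigma = 5, sigma^2 = 25.
g22 = 0.080000

0.080000


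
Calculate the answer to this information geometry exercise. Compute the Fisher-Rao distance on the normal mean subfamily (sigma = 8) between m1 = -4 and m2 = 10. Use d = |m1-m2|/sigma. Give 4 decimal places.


On the fixed-variance normal subfamily, geodesic distance = |m1-m2|/sigma.
|-4 - 10| = 14.
sigma = 8.
d = 14/8 = 1.7500

1.7500


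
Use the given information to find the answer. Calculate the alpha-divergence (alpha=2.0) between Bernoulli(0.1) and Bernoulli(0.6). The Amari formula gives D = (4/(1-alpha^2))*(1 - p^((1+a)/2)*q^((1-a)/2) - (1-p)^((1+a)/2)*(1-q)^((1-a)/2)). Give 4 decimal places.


Amari alpha-divergence:
D = (4/(1-alpha^2))*(1 - p^((1+a)/2)*q^((1-a)/2) - (1-p)^((1+a)/2)*(1-q)^((1-a)/2)).
alpha = 2.0, p = 0.1, q = 0.6.
e1 = (1+alpha)/2 = 1.5, e2 = (1-alpha)/2 = -0.5.
t1 = p^e1 * q^e2 = 0.1^1.5 * 0.6^-0.5 = 0.040825.
t2 = (1-p)^e1 * (1-q)^e2 = 0.9^1.5 * 0.4^-0.5 = 1.35.
4/(1-alpha^2) = -1.333333.
D = -1.333333*(1 - 0.040825 - 1.35) = 0.5211

0.5211


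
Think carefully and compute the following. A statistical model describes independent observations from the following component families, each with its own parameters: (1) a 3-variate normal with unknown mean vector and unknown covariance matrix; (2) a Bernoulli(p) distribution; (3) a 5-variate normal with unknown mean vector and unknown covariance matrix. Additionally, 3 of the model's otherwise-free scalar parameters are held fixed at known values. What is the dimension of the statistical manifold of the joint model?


The dimension of a statistical manifold equals the number of free
(independent) real parameters of the model. For a product of independent
blocks the parameter counts add.
- 3-variate normal: 3 (mean) + 3*4/2 = 6 (symmetric covariance) = 9.
- Bernoulli (p): 1.
- 5-variate normal: 5 (mean) + 5*6/2 = 15 (symmetric covariance) = 20.
Total = 9 + 1 + 20 = 30.
3 parameter(s) fixed at known values: 30 - 3 = 27.
Dimension = 27

27


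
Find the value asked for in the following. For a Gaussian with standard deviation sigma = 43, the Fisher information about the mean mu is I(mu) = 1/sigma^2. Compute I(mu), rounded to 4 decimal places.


The Fisher information for the mean of a normal distribution is I(mu) = 1/sigma^2.
sigma = 43, so sigma^2 = 1849.
I(mu) = 1/1849 = 0.0005

0.0005


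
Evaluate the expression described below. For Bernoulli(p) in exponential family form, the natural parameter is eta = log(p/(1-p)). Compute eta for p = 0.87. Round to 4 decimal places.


Natural parameter for Bernoulli: eta = log(p/(1-p)).
p = 0.87, 1-p = 0.13.
p/(1-p) = 6.692308.
eta = log(6.692308) = 1.9010

1.9010


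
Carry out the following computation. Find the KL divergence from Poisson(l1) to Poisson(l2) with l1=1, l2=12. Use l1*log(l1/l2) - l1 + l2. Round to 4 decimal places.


KL divergence for Poisson:
KL = l1*log(l1/l2) - l1 + l2.
l1 = 1, l2 = 12.
log(1/12) = -2.484907.
l1*log(l1/l2) = 1 * -2.484907 = -2.484907.
KL = -2.484907 - 1 + 12 = 8.5151

8.5151


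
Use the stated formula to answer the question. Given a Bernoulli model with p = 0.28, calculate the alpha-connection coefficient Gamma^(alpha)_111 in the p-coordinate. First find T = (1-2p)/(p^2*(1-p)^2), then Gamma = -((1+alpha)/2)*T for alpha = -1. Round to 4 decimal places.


Skewness (Amari-Chentsov) tensor: T = (1-2p)/(p^2*(1-p)^2).
p = 0.28, 1-2p = 0.44, p^2 = 0.0784, (1-p)^2 = 0.5184.
T = 0.44/(0.0784 * 0.5184) = 10.82609.
In the p-coordinate, Gamma^(alpha) = Gamma^(0) - (alpha/2)*T with Gamma^(0) = (1/2)*g'(p) = -T/2,
so Gamma^(alpha) = -((1+alpha)/2)*T.
alpha = -1, -(1+alpha)/2 = 0.0.
Gamma = 0.0 * 10.82609 = 0.0000

0.0000


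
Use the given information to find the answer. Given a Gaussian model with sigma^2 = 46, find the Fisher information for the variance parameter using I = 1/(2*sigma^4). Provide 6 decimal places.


Fisher information for variance: I(sigma^2) = 1/(2*sigma^4).
sigma^2 = 46, so sigma^4 = 2116.
I = 1/(2*2116) = 1/4232 = 0.000236

0.000236


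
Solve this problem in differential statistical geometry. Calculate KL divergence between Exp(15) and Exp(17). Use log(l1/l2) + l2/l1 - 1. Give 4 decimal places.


KL divergence for exponential family:
KL = log(l1/l2) + l2/l1 - 1.
log(15/17) = -0.125163.
17/15 = 1.133333.
KL = -0.125163 + 1.133333 - 1 = 0.0082

0.0082


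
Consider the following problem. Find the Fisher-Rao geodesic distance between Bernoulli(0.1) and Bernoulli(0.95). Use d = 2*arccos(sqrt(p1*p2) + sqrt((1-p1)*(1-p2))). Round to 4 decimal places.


Geodesic distance on Bernoulli manifold:
d(p1,p2) = 2*arccos(sqrt(p1*p2) + sqrt((1-p1)*(1-p2))).
sqrt(p1*p2) = sqrt(0.1*0.95) = 0.308221.
sqrt((1-p1)*(1-p2)) = sqrt(0.9*0.05) = 0.212132.
arg = 0.308221 + 0.212132 = 0.520353.
d = 2*arccos(0.520353) = 2.0471

2.0471


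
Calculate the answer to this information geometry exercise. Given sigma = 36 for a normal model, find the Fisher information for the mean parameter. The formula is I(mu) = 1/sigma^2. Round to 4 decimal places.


The Fisher information for the mean of a normal distribution is I(mu) = 1/sigma^2.
sigma = 36, so sigma^2 = 1296.
I(mu) = 1/1296 = 0.0008

0.0008


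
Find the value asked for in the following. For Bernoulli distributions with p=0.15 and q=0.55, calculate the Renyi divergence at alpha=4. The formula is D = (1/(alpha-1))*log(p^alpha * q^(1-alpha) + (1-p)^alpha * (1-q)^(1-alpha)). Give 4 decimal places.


Renyi divergence of order alpha between Bernoulli distributions:
D = (1/(alpha-1))*log(p^alpha * q^(1-alpha) + (1-p)^alpha * (1-q)^(1-alpha)).
alpha = 4, p = 0.15, q = 0.55.
p^alpha * q^(1-alpha) = 0.15^4 * 0.55^-3 = 0.003043.
(1-p)^alpha * (1-q)^(1-alpha) = 0.85^4 * 0.45^-3 = 5.728464.
sum = 0.003043 + 5.728464 = 5.731506.
D = (1/3)*log(5.731506) = 0.5820

0.5820


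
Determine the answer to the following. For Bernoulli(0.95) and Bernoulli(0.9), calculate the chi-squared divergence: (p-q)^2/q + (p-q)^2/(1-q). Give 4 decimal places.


Chi-squared divergence between Bernoulli distributions:
chi^2 = (p-q)^2/q + (p-q)^2/(1-q).
p = 0.95, q = 0.9, p-q = 0.05.
(p-q)^2 = 0.0025.
term1 = 0.0025/0.9 = 0.002778.
term2 = 0.0025/0.1 = 0.025.
chi^2 = 0.002778 + 0.025 = 0.0278

0.0278


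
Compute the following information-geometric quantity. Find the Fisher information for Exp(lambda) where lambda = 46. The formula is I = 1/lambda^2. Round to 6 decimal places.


Fisher information for exponential: I(lambda) = 1/lambda^2.
lambda = 46, lambda^2 = 2116.
I = 1/2116 = 0.000473

0.000473


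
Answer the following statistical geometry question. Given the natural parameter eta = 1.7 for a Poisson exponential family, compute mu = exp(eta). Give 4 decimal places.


Expectation parameter for Poisson exponential family:
mu = exp(eta).
eta = 1.7.
mu = exp(1.7) = 5.4739

5.4739


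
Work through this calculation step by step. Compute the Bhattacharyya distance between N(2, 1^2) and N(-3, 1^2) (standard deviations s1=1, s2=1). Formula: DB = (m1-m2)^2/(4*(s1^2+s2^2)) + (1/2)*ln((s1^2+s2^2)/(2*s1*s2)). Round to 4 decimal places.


Bhattacharyya distance between two Gaussians:
DB = (m1-m2)^2/(4*(s1^2+s2^2)) + (1/2)*ln((s1^2+s2^2)/(2*s1*s2)).
(m1-m2)^2 = (5)^2 = 25.
s1^2+s2^2 = 1 + 1 = 2.
term1 = 25/8 = 3.125.
term2 = 0.5*ln(2/2.0) = 0.0.
DB = 3.125 + 0.0 = 3.1250

3.1250


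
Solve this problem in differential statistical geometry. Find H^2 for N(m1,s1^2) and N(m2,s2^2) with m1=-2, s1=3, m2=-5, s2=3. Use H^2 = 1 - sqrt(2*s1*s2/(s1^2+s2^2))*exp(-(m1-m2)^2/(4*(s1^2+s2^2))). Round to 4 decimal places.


Squared Hellinger distance for Gaussians:
H^2 = 1 - sqrt(2*s1*s2/(s1^2+s2^2)) * exp(-(m1-m2)^2/(4*(s1^2+s2^2))).
s1^2 = 9, s2^2 = 9, s1^2+s2^2 = 18.
sqrt(2*3*3/(18)) = 1.0.
(m1-m2)^2 = (3)^2 = 9.
exp(-9/(4*18)) = exp(-0.125) = 0.882497.
H^2 = 1 - 1.0*0.882497 = 0.1175

0.1175


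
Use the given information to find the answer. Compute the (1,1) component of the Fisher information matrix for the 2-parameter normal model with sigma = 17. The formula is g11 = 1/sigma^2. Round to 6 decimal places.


For the 2-parameter normal family, the Fisher metric has:
  g11 = 1/sigma^2, g22 = 2/sigma^2.
sigma = 17, sigma^2 = 289.
g11 = 0.003460

0.003460


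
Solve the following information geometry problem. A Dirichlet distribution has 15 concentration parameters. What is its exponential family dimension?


Exponential family dimension calculation:
Dirichlet with 15 components has 15 natural parameters.

15


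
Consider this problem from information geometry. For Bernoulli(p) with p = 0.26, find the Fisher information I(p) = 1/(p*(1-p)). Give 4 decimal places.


For Bernoulli(p), Fisher information is I(p) = 1/(p*(1-p)).
p = 0.26, 1-p = 0.74.
p*(1-p) = 0.1924.
I(p) = 1/0.1924 = 5.1975

5.1975


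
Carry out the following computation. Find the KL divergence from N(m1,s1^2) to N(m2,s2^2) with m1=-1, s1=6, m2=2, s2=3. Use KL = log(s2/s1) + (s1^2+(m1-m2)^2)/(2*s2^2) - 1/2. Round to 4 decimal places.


KL divergence between normal distributions:
KL = log(s2/s1) + (s1^2 + (m1-m2)^2)/(2*s2^2) - 1/2.
log(3/6) = -0.693147.
(6^2 + (-1-2)^2)/(2*3^2) = (36 + 9)/18 = 2.5.
KL = -0.693147 + 2.5 - 0.5 = 1.3069

1.3069


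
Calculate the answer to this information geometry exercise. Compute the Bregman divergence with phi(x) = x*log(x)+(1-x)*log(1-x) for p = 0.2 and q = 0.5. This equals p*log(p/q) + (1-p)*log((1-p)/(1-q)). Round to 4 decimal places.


Bregman divergence with negative entropy generator:
D = p*log(p/q) + (1-p)*log((1-p)/(1-q)).
p = 0.2, q = 0.5.
p*log(p/q) = 0.2*log(0.2/0.5) = -0.183258.
(1-p)*log((1-p)/(1-q)) = 0.8*log(0.8/0.5) = 0.376003.
D = -0.183258 + 0.376003 = 0.1927

0.1927


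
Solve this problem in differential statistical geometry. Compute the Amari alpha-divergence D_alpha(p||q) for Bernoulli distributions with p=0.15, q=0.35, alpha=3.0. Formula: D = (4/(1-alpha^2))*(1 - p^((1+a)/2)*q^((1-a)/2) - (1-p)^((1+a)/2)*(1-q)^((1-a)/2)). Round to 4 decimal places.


Amari alpha-divergence:
D = (4/(1-alpha^2))*(1 - p^((1+a)/2)*q^((1-a)/2) - (1-p)^((1+a)/2)*(1-q)^((1-a)/2)).
alpha = 3.0, p = 0.15, q = 0.35.
e1 = (1+alpha)/2 = 2.0, e2 = (1-alpha)/2 = -1.0.
t1 = p^e1 * q^e2 = 0.15^2.0 * 0.35^-1.0 = 0.064286.
t2 = (1-p)^e1 * (1-q)^e2 = 0.85^2.0 * 0.65^-1.0 = 1.111538.
4/(1-alpha^2) = -0.5.
D = -0.5*(1 - 0.064286 - 1.111538) = 0.0879

0.0879


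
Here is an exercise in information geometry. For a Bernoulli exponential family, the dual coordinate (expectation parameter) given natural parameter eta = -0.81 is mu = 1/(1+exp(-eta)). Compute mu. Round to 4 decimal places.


Dual coordinate (expectation parameter) for Bernoulli:
mu = 1/(1+exp(-eta)).
eta = -0.81.
exp(-eta) = exp(0.81) = 2.247908.
mu = 1/(1+2.247908) = 0.3079

0.3079


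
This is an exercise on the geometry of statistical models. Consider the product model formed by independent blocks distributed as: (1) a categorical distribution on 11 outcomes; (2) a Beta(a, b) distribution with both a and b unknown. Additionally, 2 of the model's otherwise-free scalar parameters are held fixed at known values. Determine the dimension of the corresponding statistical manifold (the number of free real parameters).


The dimension of a statistical manifold equals the number of free
(independent) real parameters of the model. For a product of independent
blocks the parameter counts add.
- categorical on 11 outcomes (probabilities sum to 1): 11-1 = 10.
- Beta (a, b): 2.
Total = 10 + 2 = 12.
2 parameter(s) fixed at known values: 12 - 2 = 10.
Dimension = 10

10


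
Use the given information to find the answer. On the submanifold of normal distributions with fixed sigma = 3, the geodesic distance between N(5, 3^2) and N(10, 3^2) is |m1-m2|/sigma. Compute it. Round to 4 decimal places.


On the fixed-variance normal subfamily, geodesic distance = |m1-m2|/sigma.
|5 - 10| = 5.
sigma = 3.
d = 5/3 = 1.6667

1.6667


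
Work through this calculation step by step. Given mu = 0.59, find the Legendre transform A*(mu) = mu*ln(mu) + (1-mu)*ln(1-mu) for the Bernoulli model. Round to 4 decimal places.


Legendre transform for Bernoulli:
A*(mu) = mu*log(mu) + (1-mu)*log(1-mu).
mu = 0.59, 1-mu = 0.41.
mu*log(mu) = 0.59*log(0.59) = -0.311303.
(1-mu)*log(1-mu) = 0.41*log(0.41) = -0.365555.
A* = -0.311303 + -0.365555 = -0.6769

-0.6769


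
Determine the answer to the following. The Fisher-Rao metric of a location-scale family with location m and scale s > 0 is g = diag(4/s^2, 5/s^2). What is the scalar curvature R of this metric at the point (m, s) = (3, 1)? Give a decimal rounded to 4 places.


The metric has the form g = (A dm^2 + B ds^2)/s^2 with A = 4, B = 5.
Substitute u = sqrt(A/B)*m: g = B*(du^2 + ds^2)/s^2, i.e. B times the
Poincare upper half-plane metric, which has constant Gaussian curvature -1.
Scaling a 2D metric by a constant c divides the Gaussian curvature by c,
so K = -1/B = -1/(5) = -0.2000 everywhere (the point (m, s) = (3, 1) is irrelevant:
the curvature is constant).
Scalar curvature in dimension 2: R = 2K = -2/(5) = -0.4000.

-0.4000


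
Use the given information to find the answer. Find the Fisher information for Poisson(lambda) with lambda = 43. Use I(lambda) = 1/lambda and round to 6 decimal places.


Fisher information for Poisson: I(lambda) = 1/lambda.
lambda = 43.
I(lambda) = 1/43 = 0.023256

0.023256


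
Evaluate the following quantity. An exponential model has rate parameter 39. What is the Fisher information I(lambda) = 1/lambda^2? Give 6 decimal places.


Fisher information for exponential: I(lambda) = 1/lambda^2.
lambda = 39, lambda^2 = 1521.
I = 1/1521 = 0.000657

0.000657


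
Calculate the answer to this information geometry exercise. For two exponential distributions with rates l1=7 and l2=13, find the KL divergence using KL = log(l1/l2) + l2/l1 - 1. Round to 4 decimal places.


KL divergence for exponential family:
KL = log(l1/l2) + l2/l1 - 1.
log(7/13) = -0.619039.
13/7 = 1.857143.
KL = -0.619039 + 1.857143 - 1 = 0.2381

0.2381


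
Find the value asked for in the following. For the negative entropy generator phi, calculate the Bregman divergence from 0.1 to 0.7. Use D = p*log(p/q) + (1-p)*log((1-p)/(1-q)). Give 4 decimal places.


Bregman divergence with negative entropy generator:
D = p*log(p/q) + (1-p)*log((1-p)/(1-q)).
p = 0.1, q = 0.7.
p*log(p/q) = 0.1*log(0.1/0.7) = -0.194591.
(1-p)*log((1-p)/(1-q)) = 0.9*log(0.9/0.3) = 0.988751.
D = -0.194591 + 0.988751 = 0.7942

0.7942


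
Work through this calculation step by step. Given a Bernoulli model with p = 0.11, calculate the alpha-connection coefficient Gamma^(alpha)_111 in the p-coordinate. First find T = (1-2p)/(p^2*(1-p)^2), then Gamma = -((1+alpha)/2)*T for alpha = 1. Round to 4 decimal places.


Skewness (Amari-Chentsov) tensor: T = (1-2p)/(p^2*(1-p)^2).
p = 0.11, 1-2p = 0.78, p^2 = 0.0121, (1-p)^2 = 0.7921.
T = 0.78/(0.0121 * 0.7921) = 81.382161.
In the p-coordinate, Gamma^(alpha) = Gamma^(0) - (alpha/2)*T with Gamma^(0) = (1/2)*g'(p) = -T/2,
so Gamma^(alpha) = -((1+alpha)/2)*T.
alpha = 1, -(1+alpha)/2 = -1.0.
Gamma = -1.0 * 81.382161 = -81.3822

-81.3822


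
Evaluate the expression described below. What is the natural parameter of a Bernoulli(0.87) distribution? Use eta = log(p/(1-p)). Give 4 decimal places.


Natural parameter for Bernoulli: eta = log(p/(1-p)).
p = 0.87, 1-p = 0.13.
p/(1-p) = 6.692308.
eta = log(6.692308) = 1.9010

1.9010


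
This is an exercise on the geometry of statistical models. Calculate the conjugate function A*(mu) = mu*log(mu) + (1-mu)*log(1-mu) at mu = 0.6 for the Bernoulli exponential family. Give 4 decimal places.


Legendre transform for Bernoulli:
A*(mu) = mu*log(mu) + (1-mu)*log(1-mu).
mu = 0.6, 1-mu = 0.4.
mu*log(mu) = 0.6*log(0.6) = -0.306495.
(1-mu)*log(1-mu) = 0.4*log(0.4) = -0.366516.
A* = -0.306495 + -0.366516 = -0.6730

-0.6730


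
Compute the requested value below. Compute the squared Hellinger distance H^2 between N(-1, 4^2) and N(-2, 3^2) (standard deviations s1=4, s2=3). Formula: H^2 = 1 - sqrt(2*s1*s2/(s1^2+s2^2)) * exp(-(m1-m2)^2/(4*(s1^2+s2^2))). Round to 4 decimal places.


Squared Hellinger distance for Gaussians:
H^2 = 1 - sqrt(2*s1*s2/(s1^2+s2^2)) * exp(-(m1-m2)^2/(4*(s1^2+s2^2))).
s1^2 = 16, s2^2 = 9, s1^2+s2^2 = 25.
sqrt(2*4*3/(25)) = 0.979796.
(m1-m2)^2 = (1)^2 = 1.
exp(-1/(4*25)) = exp(-0.01) = 0.99005.
H^2 = 1 - 0.979796*0.99005 = 0.0300

0.0300


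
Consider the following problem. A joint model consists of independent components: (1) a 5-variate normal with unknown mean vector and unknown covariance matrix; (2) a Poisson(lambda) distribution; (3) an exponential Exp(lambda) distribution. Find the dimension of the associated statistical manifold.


The dimension of a statistical manifold equals the number of free
(independent) real parameters of the model. For a product of independent
blocks the parameter counts add.
- 5-variate normal: 5 (mean) + 5*6/2 = 15 (symmetric covariance) = 20.
- Poisson (lambda): 1.
- exponential (lambda): 1.
Total = 20 + 1 + 1 = 22.
Dimension = 22

22


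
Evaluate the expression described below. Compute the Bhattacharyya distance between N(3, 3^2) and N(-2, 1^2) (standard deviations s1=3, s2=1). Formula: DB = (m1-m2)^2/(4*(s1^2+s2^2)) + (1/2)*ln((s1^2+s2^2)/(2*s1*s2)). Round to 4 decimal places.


Bhattacharyya distance between two Gaussians:
DB = (m1-m2)^2/(4*(s1^2+s2^2)) + (1/2)*ln((s1^2+s2^2)/(2*s1*s2)).
(m1-m2)^2 = (5)^2 = 25.
s1^2+s2^2 = 9 + 1 = 10.
term1 = 25/40 = 0.625.
term2 = 0.5*ln(10/6.0) = 0.255413.
DB = 0.625 + 0.255413 = 0.8804

0.8804


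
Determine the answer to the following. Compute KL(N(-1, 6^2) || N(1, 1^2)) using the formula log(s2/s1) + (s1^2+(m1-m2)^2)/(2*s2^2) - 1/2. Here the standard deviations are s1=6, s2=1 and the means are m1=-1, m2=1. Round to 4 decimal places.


KL divergence between normal distributions:
KL = log(s2/s1) + (s1^2 + (m1-m2)^2)/(2*s2^2) - 1/2.
log(1/6) = -1.791759.
(6^2 + (-1-1)^2)/(2*1^2) = (36 + 4)/2 = 20.0.
KL = -1.791759 + 20.0 - 0.5 = 17.7082

17.7082


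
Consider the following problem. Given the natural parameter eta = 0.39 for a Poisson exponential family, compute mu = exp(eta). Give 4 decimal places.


Expectation parameter for Poisson exponential family:
mu = exp(eta).
eta = 0.39.
mu = exp(0.39) = 1.4770

1.4770


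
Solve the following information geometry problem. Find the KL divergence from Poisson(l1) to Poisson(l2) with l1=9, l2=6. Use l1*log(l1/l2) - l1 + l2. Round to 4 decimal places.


KL divergence for Poisson:
KL = l1*log(l1/l2) - l1 + l2.
l1 = 9, l2 = 6.
log(9/6) = 0.405465.
l1*log(l1/l2) = 9 * 0.405465 = 3.649186.
KL = 3.649186 - 9 + 6 = 0.6492

0.6492


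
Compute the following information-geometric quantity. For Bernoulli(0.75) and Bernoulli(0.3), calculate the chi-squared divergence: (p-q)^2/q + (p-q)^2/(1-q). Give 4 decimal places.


Chi-squared divergence between Bernoulli distributions:
chi^2 = (p-q)^2/q + (p-q)^2/(1-q).
p = 0.75, q = 0.3, p-q = 0.45.
(p-q)^2 = 0.2025.
term1 = 0.2025/0.3 = 0.675.
term2 = 0.2025/0.7 = 0.289286.
chi^2 = 0.675 + 0.289286 = 0.9643

0.9643


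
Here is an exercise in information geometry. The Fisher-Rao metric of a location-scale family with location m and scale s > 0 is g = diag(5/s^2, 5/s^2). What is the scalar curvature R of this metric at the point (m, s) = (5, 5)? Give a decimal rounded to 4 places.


The metric has the form g = (A dm^2 + B ds^2)/s^2 with A = 5, B = 5.
Substitute u = sqrt(A/B)*m: g = B*(du^2 + ds^2)/s^2, i.e. B times the
Poincare upper half-plane metric, which has constant Gaussian curvature -1.
Scaling a 2D metric by a constant c divides the Gaussian curvature by c,
so K = -1/B = -1/(5) = -0.2000 everywhere (the point (m, s) = (5, 5) is irrelevant:
the curvature is constant).
Scalar curvature in dimension 2: R = 2K = -2/(5) = -0.4000.

-0.4000


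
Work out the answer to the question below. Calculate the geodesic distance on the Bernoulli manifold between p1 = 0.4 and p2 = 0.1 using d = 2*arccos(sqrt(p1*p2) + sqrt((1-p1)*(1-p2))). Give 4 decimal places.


Geodesic distance on Bernoulli manifold:
d(p1,p2) = 2*arccos(sqrt(p1*p2) + sqrt((1-p1)*(1-p2))).
sqrt(p1*p2) = sqrt(0.4*0.1) = 0.2.
sqrt((1-p1)*(1-p2)) = sqrt(0.6*0.9) = 0.734847.
arg = 0.2 + 0.734847 = 0.934847.
d = 2*arccos(0.934847) = 0.7259

0.7259


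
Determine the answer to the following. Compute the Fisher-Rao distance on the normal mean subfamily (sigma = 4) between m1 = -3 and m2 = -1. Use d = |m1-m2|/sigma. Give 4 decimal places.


On the fixed-variance normal subfamily, geodesic distance = |m1-m2|/sigma.
|-3 - -1| = 2.
sigma = 4.
d = 2/4 = 0.5000

0.5000


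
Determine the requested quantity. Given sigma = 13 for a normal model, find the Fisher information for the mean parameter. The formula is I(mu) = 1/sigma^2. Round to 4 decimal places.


The Fisher information for the mean of a normal distribution is I(mu) = 1/sigma^2.
sigma = 13, so sigma^2 = 169.
I(mu) = 1/169 = 0.0059

0.0059


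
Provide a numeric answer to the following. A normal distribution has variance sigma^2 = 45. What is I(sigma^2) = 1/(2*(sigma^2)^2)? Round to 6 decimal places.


Fisher information for variance: I(sigma^2) = 1/(2*sigma^4).
sigma^2 = 45, so sigma^4 = 2025.
I = 1/(2*2025) = 1/4050 = 0.000247

0.000247


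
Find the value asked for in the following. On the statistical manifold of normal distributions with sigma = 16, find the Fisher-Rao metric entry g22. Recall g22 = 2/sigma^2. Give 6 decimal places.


For the 2-parameter normal family, the Fisher metric has:
  g11 = 1/sigma^2, g22 = 2/sigma^2.
sigma = 16, sigma^2 = 256.
g22 = 0.007813

0.007813


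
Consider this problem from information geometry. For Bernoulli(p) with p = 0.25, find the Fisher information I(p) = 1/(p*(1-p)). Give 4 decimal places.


For Bernoulli(p), Fisher information is I(p) = 1/(p*(1-p)).
p = 0.25, 1-p = 0.75.
p*(1-p) = 0.1875.
I(p) = 1/0.1875 = 5.3333

5.3333


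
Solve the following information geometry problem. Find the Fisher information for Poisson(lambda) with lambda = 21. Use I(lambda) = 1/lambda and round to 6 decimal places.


Fisher information for Poisson: I(lambda) = 1/lambda.
lambda = 21.
I(lambda) = 1/21 = 0.047619

0.047619


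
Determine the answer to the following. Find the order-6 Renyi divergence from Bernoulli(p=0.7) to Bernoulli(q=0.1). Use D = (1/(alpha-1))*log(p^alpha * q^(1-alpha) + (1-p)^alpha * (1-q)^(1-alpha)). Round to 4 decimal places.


Renyi divergence of order alpha between Bernoulli distributions:
D = (1/(alpha-1))*log(p^alpha * q^(1-alpha) + (1-p)^alpha * (1-q)^(1-alpha)).
alpha = 6, p = 0.7, q = 0.1.
p^alpha * q^(1-alpha) = 0.7^6 * 0.1^-5 = 11764.9.
(1-p)^alpha * (1-q)^(1-alpha) = 0.3^6 * 0.9^-5 = 0.001235.
sum = 11764.9 + 0.001235 = 11764.901235.
D = (1/5)*log(11764.901235) = 1.8746

1.8746


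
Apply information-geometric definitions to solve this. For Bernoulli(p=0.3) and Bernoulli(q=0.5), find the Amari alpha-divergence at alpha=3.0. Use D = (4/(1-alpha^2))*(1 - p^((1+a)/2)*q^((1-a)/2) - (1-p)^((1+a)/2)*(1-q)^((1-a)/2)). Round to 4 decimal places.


Amari alpha-divergence:
D = (4/(1-alpha^2))*(1 - p^((1+a)/2)*q^((1-a)/2) - (1-p)^((1+a)/2)*(1-q)^((1-a)/2)).
alpha = 3.0, p = 0.3, q = 0.5.
e1 = (1+alpha)/2 = 2.0, e2 = (1-alpha)/2 = -1.0.
t1 = p^e1 * q^e2 = 0.3^2.0 * 0.5^-1.0 = 0.18.
t2 = (1-p)^e1 * (1-q)^e2 = 0.7^2.0 * 0.5^-1.0 = 0.98.
4/(1-alpha^2) = -0.5.
D = -0.5*(1 - 0.18 - 0.98) = 0.0800

0.0800


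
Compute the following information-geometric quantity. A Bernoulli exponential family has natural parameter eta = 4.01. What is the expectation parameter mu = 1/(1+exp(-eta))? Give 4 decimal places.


Dual coordinate (expectation parameter) for Bernoulli:
mu = 1/(1+exp(-eta)).
eta = 4.01.
exp(-eta) = exp(-4.01) = 0.018133.
mu = 1/(1+0.018133) = 0.9822

0.9822


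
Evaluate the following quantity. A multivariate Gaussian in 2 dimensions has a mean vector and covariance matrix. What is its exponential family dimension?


Exponential family dimension calculation:
For 2-dim MVN: mean has 2 params, covariance has 2*3/2 = 3 unique entries.
Total dim = 2 + 3 = 5.

5


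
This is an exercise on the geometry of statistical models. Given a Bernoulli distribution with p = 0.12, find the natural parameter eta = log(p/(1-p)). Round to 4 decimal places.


Natural parameter for Bernoulli: eta = log(p/(1-p)).
p = 0.12, 1-p = 0.88.
p/(1-p) = 0.136364.
eta = log(0.136364) = -1.9924

-1.9924


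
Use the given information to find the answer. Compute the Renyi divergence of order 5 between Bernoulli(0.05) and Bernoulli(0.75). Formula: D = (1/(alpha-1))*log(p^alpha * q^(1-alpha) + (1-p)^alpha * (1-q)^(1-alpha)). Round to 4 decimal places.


Renyi divergence of order alpha between Bernoulli distributions:
D = (1/(alpha-1))*log(p^alpha * q^(1-alpha) + (1-p)^alpha * (1-q)^(1-alpha)).
alpha = 5, p = 0.05, q = 0.75.
p^alpha * q^(1-alpha) = 0.05^5 * 0.75^-4 = 1e-06.
(1-p)^alpha * (1-q)^(1-alpha) = 0.95^5 * 0.25^-4 = 198.08792.
sum = 1e-06 + 198.08792 = 198.087921.
D = (1/4)*log(198.087921) = 1.3222

1.3222


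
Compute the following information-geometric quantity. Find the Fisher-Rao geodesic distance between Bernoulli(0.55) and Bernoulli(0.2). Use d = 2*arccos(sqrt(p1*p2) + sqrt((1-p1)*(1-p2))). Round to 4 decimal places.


Geodesic distance on Bernoulli manifold:
d(p1,p2) = 2*arccos(sqrt(p1*p2) + sqrt((1-p1)*(1-p2))).
sqrt(p1*p2) = sqrt(0.55*0.2) = 0.331662.
sqrt((1-p1)*(1-p2)) = sqrt(0.45*0.8) = 0.6.
arg = 0.331662 + 0.6 = 0.931662.
d = 2*arccos(0.931662) = 0.7437

0.7437


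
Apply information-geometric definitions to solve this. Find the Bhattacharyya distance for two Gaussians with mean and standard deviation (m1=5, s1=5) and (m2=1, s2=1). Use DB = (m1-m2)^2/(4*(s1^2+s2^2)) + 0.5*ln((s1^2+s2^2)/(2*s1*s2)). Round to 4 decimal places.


Bhattacharyya distance between two Gaussians:
DB = (m1-m2)^2/(4*(s1^2+s2^2)) + (1/2)*ln((s1^2+s2^2)/(2*s1*s2)).
(m1-m2)^2 = (4)^2 = 16.
s1^2+s2^2 = 25 + 1 = 26.
term1 = 16/104 = 0.153846.
term2 = 0.5*ln(26/10.0) = 0.477756.
DB = 0.153846 + 0.477756 = 0.6316

0.6316


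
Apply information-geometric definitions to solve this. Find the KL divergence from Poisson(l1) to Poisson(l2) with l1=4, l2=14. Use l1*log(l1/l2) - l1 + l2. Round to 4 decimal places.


KL divergence for Poisson:
KL = l1*log(l1/l2) - l1 + l2.
l1 = 4, l2 = 14.
log(4/14) = -1.252763.
l1*log(l1/l2) = 4 * -1.252763 = -5.011052.
KL = -5.011052 - 4 + 14 = 4.9889

4.9889


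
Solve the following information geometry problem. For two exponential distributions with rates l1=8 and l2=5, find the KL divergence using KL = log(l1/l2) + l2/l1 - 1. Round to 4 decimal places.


KL divergence for exponential family:
KL = log(l1/l2) + l2/l1 - 1.
log(8/5) = 0.470004.
5/8 = 0.625.
KL = 0.470004 + 0.625 - 1 = 0.0950

0.0950


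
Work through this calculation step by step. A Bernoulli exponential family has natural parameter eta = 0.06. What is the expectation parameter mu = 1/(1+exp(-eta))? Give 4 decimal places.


Dual coordinate (expectation parameter) for Bernoulli:
mu = 1/(1+exp(-eta)).
eta = 0.06.
exp(-eta) = exp(-0.06) = 0.941765.
mu = 1/(1+0.941765) = 0.5150

0.5150


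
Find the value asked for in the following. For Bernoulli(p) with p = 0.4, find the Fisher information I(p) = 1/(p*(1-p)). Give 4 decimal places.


For Bernoulli(p), Fisher information is I(p) = 1/(p*(1-p)).
p = 0.4, 1-p = 0.6.
p*(1-p) = 0.24.
I(p) = 1/0.24 = 4.1667

4.1667


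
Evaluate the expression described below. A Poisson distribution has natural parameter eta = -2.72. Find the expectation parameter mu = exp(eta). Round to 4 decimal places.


Expectation parameter for Poisson exponential family:
mu = exp(eta).
eta = -2.72.
mu = exp(-2.72) = 0.0659

0.0659


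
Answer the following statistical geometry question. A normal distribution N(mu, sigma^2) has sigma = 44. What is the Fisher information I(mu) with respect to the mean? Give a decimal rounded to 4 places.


The Fisher information for the mean of a normal distribution is I(mu) = 1/sigma^2.
sigma = 44, so sigma^2 = 1936.
I(mu) = 1/1936 = 0.0005

0.0005


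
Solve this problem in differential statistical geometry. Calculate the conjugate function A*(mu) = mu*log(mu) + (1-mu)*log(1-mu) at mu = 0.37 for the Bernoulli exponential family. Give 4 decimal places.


Legendre transform for Bernoulli:
A*(mu) = mu*log(mu) + (1-mu)*log(1-mu).
mu = 0.37, 1-mu = 0.63.
mu*log(mu) = 0.37*log(0.37) = -0.367873.
(1-mu)*log(1-mu) = 0.63*log(0.63) = -0.291082.
A* = -0.367873 + -0.291082 = -0.6590

-0.6590
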